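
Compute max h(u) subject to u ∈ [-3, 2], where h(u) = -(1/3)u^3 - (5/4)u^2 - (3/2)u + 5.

h'(u) = -u^2 - (5/2)u - 3/2, which vanishes at u = -3/2 and u = -1.
Compare values at every candidate in [-3, 2]: h(-3) = 29/4,  h(-3/2) = 89/16,  h(-1) = 67/12,  h(2) = -17/3.
Hence the absolute maximum is 29/4 at u = -3.

29/4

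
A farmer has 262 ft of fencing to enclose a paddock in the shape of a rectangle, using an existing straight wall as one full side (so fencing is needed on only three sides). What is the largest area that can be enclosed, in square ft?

Let the sides perpendicular to the wall have length x and the parallel side y, so 2x + y = 262 and the area is A = xy = x(262 − 2x).
A'(x) = 262 − 4x = 0 gives x = 131/2, and A''(x) = −4 < 0 confirms a maximum.
Then y = 262 − 2·131/2 = 131 and A = 17161/2.

17161/2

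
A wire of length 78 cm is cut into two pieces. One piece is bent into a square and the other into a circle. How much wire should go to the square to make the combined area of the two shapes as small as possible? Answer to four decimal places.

43.6877

Let x be the length used for the square. Square side x/4; circle radius (78−x)/(2π).
A(x) = (x/4)² + π·((78−x)/(2π))² = x²/16 + (78−x)²/(4π) for 0 ≤ x ≤ 78. A'(x) = x/8 − (78−x)/(2π) = 0 gives x = 4·78/(π+4) ≈ 43.6877.
A'' = 1/8 + 1/(2π) > 0, so this gives the minimum combined area; x ≈ 43.6877 cm to the square.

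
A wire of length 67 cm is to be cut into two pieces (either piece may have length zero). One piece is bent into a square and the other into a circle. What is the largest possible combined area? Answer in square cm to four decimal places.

357.2233

Let x be the length used for the square. Square side x/4; circle radius (67−x)/(2π).
A(x) = (x/4)² + π·((67−x)/(2π))² = x²/16 + (67−x)²/(4π) for 0 ≤ x ≤ 67. A'(x) = x/8 − (67−x)/(2π) = 0 gives x = 4·67/(π+4) ≈ 37.5266.
A'' > 0, so the interior critical point is a minimum; the maximum is at an endpoint. A(0) = 357.2233 and A(67) = 280.5625, so the largest area is 357.2233.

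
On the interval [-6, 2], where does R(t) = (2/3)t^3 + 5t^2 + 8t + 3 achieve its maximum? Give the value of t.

R'(t) = 2t^2 + 10t + 8, which vanishes at t = -4 and t = -1.
Candidates: R(-6) = -9, R(-4) = 25/3, R(-1) = -2/3, R(2) = 133/3.
Hence the absolute maximum is 133/3 at t = 2.

2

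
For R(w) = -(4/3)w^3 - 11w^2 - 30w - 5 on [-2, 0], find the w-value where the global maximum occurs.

R'(w) = -4w^2 - 22w - 30, which has no zeros in [-2, 0].
Evaluating at the critical points and endpoints: R(-2) = 65/3, R(0) = -5.
So the maximum is R(-2) = 65/3.

-2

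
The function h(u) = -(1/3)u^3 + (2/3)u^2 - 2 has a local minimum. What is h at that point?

h'(u) = -u^2 + (4/3)u. Setting h'(u) = 0 gives u ∈ {0, 4/3}.
Second-derivative test with h''(u) = -2u + 4/3: h''(0) = 4/3 > 0 ⇒ local minimum; h''(4/3) = -4/3 < 0 ⇒ local maximum.
The local minimum is h(0) = -2.

-2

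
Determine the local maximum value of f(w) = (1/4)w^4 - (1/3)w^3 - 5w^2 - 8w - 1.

f'(w) = w^3 - w^2 - 10w - 8. Setting f'(w) = 0 gives w ∈ {-2, -1, 4}.
Second-derivative test with f''(w) = 3w^2 - 2w - 10: f''(-2) = 6 > 0 ⇒ local minimum; f''(-1) = -5 < 0 ⇒ local maximum; f''(4) = 30 > 0 ⇒ local minimum.
So the local maximum value is f(-1) = 31/12.

31/12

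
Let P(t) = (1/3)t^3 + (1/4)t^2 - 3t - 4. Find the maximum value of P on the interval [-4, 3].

1/3

The derivative is t^2 + (1/2)t - 3, which vanishes at t = -2 and t = 3/2.
Compare values at every candidate in [-4, 3]: P(-4) = -28/3,  P(-2) = 1/3,  P(3/2) = -109/16,  P(3) = -7/4.
So the maximum is P(-2) = 1/3.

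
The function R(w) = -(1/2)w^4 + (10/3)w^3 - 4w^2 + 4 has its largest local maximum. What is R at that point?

76/3

R'(w) = -2w^3 + 10w^2 - 8w. Setting R'(w) = 0 gives w ∈ {0, 1, 4}.
R''(w) = -6w^2 + 20w - 8. R''(0) = -8 < 0 ⇒ local maximum; R''(1) = 6 > 0 ⇒ local minimum; R''(4) = -24 < 0 ⇒ local maximum.
Thus R has its largest local maximum at w = 4, with value 76/3.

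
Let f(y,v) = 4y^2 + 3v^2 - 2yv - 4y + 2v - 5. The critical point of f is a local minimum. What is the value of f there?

-67/11

∂f/∂y = 8y - 2v - 4 = 0 and ∂f/∂v = -2y + 6v + 2 = 0, so (y, v) = (5/11, -2/11).
The Hessian has f_{yy} = 8, f_{vv} = 6, f_{yv} = -2, giving D = 44 > 0 with f_{yy} > 0, so the point is a local minimum.
f(5/11, -2/11) = -67/11.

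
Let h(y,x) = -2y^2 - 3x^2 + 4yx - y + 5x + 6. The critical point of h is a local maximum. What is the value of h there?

81/8

∂h/∂y = -4y + 4x - 1 = 0 and ∂h/∂x = 4y - 6x + 5 = 0, so (y, x) = (7/4, 2).
The Hessian has h_{yy} = -4, h_{xx} = -6, h_{yx} = 4, giving D = 8 > 0 with h_{yy} < 0, so the point is a local maximum.
h(7/4, 2) = 81/8.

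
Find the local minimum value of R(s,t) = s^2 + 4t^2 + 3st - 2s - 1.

-23/7

∂R/∂s = 2s + 3t - 2 = 0 and ∂R/∂t = 3s + 8t = 0, so (s, t) = (16/7, -6/7).
The Hessian has R_{ss} = 2, R_{tt} = 8, R_{st} = 3, giving D = 7 > 0 with R_{ss} > 0, so the point is a local minimum.
R(16/7, -6/7) = -23/7.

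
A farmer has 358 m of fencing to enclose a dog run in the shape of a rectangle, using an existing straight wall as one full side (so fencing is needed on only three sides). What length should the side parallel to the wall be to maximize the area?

Let the sides perpendicular to the wall have length x and the parallel side y, so 2x + y = 358 and the area is A = xy = x(358 − 2x).
A'(x) = 358 − 4x = 0 gives x = 179/2, and A''(x) = −4 < 0 confirms a maximum.
Then y = 358 − 2·179/2 = 179 and A = 32041/2.

179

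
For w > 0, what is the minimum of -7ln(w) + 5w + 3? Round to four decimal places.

7.6447

g'(w) = -7/w + 5 = 0 gives w = 7/5.
g''(w) = 7/w², which is positive for w > 0, so this is a local minimum.
g(7/5) = -7·ln(7/5) + 7 + 3 ≈ 7.6447.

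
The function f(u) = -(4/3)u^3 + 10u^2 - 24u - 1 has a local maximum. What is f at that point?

f'(u) = -4u^2 + 20u - 24 = 0 at u = 2, 3.
Second-derivative test with f''(u) = -8u + 20: f''(2) = 4 > 0 ⇒ local minimum; f''(3) = -4 < 0 ⇒ local maximum.
So the local maximum value is f(3) = -19.

-19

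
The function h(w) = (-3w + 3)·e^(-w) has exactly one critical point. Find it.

Differentiating with the product rule gives h'(w) = (3w - 6)·e^(-w). Since e^(-w) > 0, the only critical point is w = 2.
h''(2) has the same sign as 3 > 0, so this is a local minimum.
h(2) = (-3)·e^(-2) ≈ -0.4060.

2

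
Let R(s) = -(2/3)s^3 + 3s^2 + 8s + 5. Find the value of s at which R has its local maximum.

4

R'(s) = -2s^2 + 6s + 8. Setting R'(s) = 0 gives s ∈ {-1, 4}.
Second-derivative test with R''(s) = -4s + 6: R''(-1) = 10 > 0 ⇒ local minimum; R''(4) = -10 < 0 ⇒ local maximum.
The local maximum is R(4) = 127/3.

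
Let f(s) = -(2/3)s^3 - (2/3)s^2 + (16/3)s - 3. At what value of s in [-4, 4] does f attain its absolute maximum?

-4

The derivative is -2s^2 - (4/3)s + 16/3, which vanishes at s = -2 and s = 4/3.
Candidates: f(-4) = 23/3, f(-2) = -11, f(4/3) = 109/81, f(4) = -35.
Hence the absolute maximum is 23/3 at s = -4.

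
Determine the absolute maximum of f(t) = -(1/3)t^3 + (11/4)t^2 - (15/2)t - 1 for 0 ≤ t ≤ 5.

Differentiating, f'(t) = -t^2 + (11/2)t - 15/2; which vanishes at t = 5/2 and t = 3.
Compare values at every candidate in [0, 5]: f(0) = -1,  f(5/2) = -373/48,  f(3) = -31/4,  f(5) = -137/12.
The maximum over the interval is -1, attained at t = 0.

-1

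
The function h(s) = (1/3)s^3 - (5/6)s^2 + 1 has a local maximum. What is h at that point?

1

h'(s) = s^2 - (5/3)s. Setting h'(s) = 0 gives s ∈ {0, 5/3}.
Since h''(s) = 2s - 5/3, we get h''(0) = -5/3 < 0 ⇒ local maximum; h''(5/3) = 5/3 > 0 ⇒ local minimum.
So the local maximum value is h(0) = 1.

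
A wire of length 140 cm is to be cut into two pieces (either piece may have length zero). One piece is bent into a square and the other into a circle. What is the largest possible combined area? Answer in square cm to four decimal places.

1559.7184

Let x be the length used for the square. Square side x/4; circle radius (140−x)/(2π).
A(x) = (x/4)² + π·((140−x)/(2π))² = x²/16 + (140−x)²/(4π) for 0 ≤ x ≤ 140. A'(x) = x/8 − (140−x)/(2π) = 0 gives x = 4·140/(π+4) ≈ 78.4139.
A'' > 0, so the interior critical point is a minimum; the maximum is at an endpoint. A(0) = 1559.7184 and A(140) = 1225.0000, so the largest area is 1559.7184.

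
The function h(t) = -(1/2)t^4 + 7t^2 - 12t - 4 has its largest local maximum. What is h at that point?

h'(t) = -2t^3 + 14t - 12. Setting h'(t) = 0 gives t ∈ {-3, 1, 2}.
Second-derivative test with h''(t) = -6t^2 + 14: h''(-3) = -40 < 0 ⇒ local maximum; h''(1) = 8 > 0 ⇒ local minimum; h''(2) = -10 < 0 ⇒ local maximum.
The largest local maximum is h(-3) = 109/2.

109/2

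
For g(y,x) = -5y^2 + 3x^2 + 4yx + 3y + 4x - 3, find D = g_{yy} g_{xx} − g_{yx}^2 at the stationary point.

∂g/∂y = -10y + 4x + 3 = 0 and ∂g/∂x = 4y + 6x + 4 = 0, so (y, x) = (1/38, -13/19).
The Hessian has g_{yy} = -10, g_{xx} = 6, g_{yx} = 4, giving D = -76 < 0, so the point is a saddle point.
D = (-10)·(6) − (4)^2 = -76.

-76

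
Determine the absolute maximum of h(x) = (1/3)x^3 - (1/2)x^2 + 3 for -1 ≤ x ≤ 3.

h'(x) = x^2 - x, which vanishes at x = 0 and x = 1.
Compare values at every candidate in [-1, 3]: h(-1) = 13/6, h(0) = 3, h(1) = 17/6, h(3) = 15/2.
So the maximum is h(3) = 15/2.

15/2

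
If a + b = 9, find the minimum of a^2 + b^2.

81/2

With a + b = 9, a^2 + b^2 = a^2 + (9 − a)^2.
The derivative 2a − 2(9 − a) = 4a − 18 vanishes at a = 9/2; second derivative 4 > 0, a minimum.
The minimum is 2·(9/2)^2 = 81/2.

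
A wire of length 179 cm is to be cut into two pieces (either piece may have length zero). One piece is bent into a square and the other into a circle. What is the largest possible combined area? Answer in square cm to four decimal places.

2549.7418

Let x be the length used for the square. Square side x/4; circle radius (179−x)/(2π).
A(x) = (x/4)² + π·((179−x)/(2π))² = x²/16 + (179−x)²/(4π) for 0 ≤ x ≤ 179. A'(x) = x/8 − (179−x)/(2π) = 0 gives x = 4·179/(π+4) ≈ 100.2577.
A'' > 0, so the interior critical point is a minimum; the maximum is at an endpoint. A(0) = 2549.7418 and A(179) = 2002.5625, so the largest area is 2549.7418.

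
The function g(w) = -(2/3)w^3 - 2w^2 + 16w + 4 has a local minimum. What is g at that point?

g'(w) = -2w^2 - 4w + 16 = 0 at w = -4, 2.
Second-derivative test with g''(w) = -4w - 4: g''(-4) = 12 > 0 ⇒ local minimum; g''(2) = -12 < 0 ⇒ local maximum.
So the local minimum value is g(-4) = -148/3.

-148/3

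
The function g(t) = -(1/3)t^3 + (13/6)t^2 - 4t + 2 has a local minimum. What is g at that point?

-22/81

g'(t) = -t^2 + (13/3)t - 4 = 0 at t = 4/3, 3.
Second-derivative test with g''(t) = -2t + 13/3: g''(4/3) = 5/3 > 0 ⇒ local minimum; g''(3) = -5/3 < 0 ⇒ local maximum.
So the local minimum value is g(4/3) = -22/81.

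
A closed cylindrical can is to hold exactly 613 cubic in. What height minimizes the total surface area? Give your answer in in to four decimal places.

With radius r and height h, πr²h = 613 so h = 613/(πr²), and S(r) = 2πr² + 2πrh = 2πr² + 2·613/r.
S'(r) = 4πr − 2·613/r² = 0 ⇒ r³ = 613/(2π), so r ≈ 4.6036 and h = 2r ≈ 9.2071.
S''(r) = 4π + 4·613/r³ > 0, so this is the minimum; S ≈ 399.4737.

9.2071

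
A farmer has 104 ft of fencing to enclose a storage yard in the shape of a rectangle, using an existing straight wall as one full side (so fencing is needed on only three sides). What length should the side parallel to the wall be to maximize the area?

52

Let the sides perpendicular to the wall have length x and the parallel side y, so 2x + y = 104 and the area is A = xy = x(104 − 2x).
A'(x) = 104 − 4x = 0 gives x = 26, and A''(x) = −4 < 0 confirms a maximum.
Then y = 104 − 2·26 = 52 and A = 1352.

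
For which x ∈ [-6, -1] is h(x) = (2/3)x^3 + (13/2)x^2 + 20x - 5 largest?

Differentiating, h'(x) = 2x^2 + 13x + 20; which vanishes at x = -4 and x = -5/2.
Evaluating at the critical points and endpoints: h(-6) = -35,  h(-4) = -71/3,  h(-5/2) = -595/24,  h(-1) = -115/6.
The maximum over the interval is -115/6, attained at x = -1.

-1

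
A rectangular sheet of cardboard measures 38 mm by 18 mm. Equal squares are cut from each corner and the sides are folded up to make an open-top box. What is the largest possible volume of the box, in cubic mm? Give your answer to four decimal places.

1201.5476

With cut size x, the volume is V(x) = x(38 − 2x)(18 − 2x) for 0 < x < 9.
V'(x) = 12x^2 − 224x + 684. Setting V'(x) = 0 gives x ≈ 3.8460 (the root in (0, 9)).
V''(x) = 24x − 224 is negative there, so this is the maximum; V ≈ 1201.5476.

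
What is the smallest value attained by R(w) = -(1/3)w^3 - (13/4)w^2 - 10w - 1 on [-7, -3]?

25/3

R'(w) = -w^2 - (13/2)w - 10, whose only zero in [-7, -3] is w = -4.
Candidates: R(-7) = 289/12; R(-4) = 25/3; R(-3) = 35/4.
The minimum over the interval is 25/3, attained at w = -4.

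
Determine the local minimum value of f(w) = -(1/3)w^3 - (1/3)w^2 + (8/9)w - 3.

-323/81

f'(w) = -w^2 - (2/3)w + 8/9. Setting f'(w) = 0 gives w ∈ {-4/3, 2/3}.
f''(w) = -2w - 2/3. f''(-4/3) = 2 > 0 ⇒ local minimum; f''(2/3) = -2 < 0 ⇒ local maximum.
Thus f has its local minimum at w = -4/3, with value -323/81.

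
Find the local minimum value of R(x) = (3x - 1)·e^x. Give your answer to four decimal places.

By the product rule, R'(x) = (3x + 2)·e^x. Since e^x > 0, the only critical point is x = -2/3.
R''(-2/3) has the same sign as 3 > 0, so this is a local minimum.
R(-2/3) = (-3)·e^(-2/3) ≈ -1.5403.

-1.5403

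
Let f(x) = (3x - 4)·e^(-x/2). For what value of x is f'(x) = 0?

Differentiating with the product rule gives f'(x) = (-(3/2)x + 5)·e^(-x/2). Since e^(-x/2) > 0, the only critical point is x = 10/3.
f''(10/3) has the same sign as -3/2 < 0, so this is a local maximum.
f(10/3) = (6)·e^(-5/3) ≈ 1.1333.

10/3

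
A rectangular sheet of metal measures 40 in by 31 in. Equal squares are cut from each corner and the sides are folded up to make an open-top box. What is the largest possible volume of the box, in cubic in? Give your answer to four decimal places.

3195.6107

With cut size x, the volume is V(x) = x(40 − 2x)(31 − 2x) for 0 < x < 15.5.
V'(x) = 12x^2 − 284x + 1240. Setting V'(x) = 0 gives x ≈ 5.7757 (the root in (0, 15.5)).
V''(x) = 24x − 284 is negative there, so this is the maximum; V ≈ 3195.6107.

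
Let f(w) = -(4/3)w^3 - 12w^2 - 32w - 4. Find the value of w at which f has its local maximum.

f'(w) = -4w^2 - 24w - 32. Setting f'(w) = 0 gives w ∈ {-4, -2}.
f''(w) = -8w - 24. f''(-4) = 8 > 0 ⇒ local minimum; f''(-2) = -8 < 0 ⇒ local maximum.
Thus f has its local maximum at w = -2, with value 68/3.

-2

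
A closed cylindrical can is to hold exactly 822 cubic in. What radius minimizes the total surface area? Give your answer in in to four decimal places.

With radius r and height h, πr²h = 822 so h = 822/(πr²), and S(r) = 2πr² + 2πrh = 2πr² + 2·822/r.
S'(r) = 4πr − 2·822/r² = 0 ⇒ r³ = 822/(2π), so r ≈ 5.0765 and h = 2r ≈ 10.1530.
S''(r) = 4π + 4·822/r³ > 0, so this is the minimum; S ≈ 485.7682.

5.0765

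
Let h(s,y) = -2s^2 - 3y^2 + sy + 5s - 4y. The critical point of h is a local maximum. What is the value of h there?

87/23

∂h/∂s = -4s + y + 5 = 0 and ∂h/∂y = s - 6y - 4 = 0, so (s, y) = (26/23, -11/23).
The Hessian has h_{ss} = -4, h_{yy} = -6, h_{sy} = 1, giving D = 23 > 0 with h_{ss} < 0, so the point is a local maximum.
h(26/23, -11/23) = 87/23.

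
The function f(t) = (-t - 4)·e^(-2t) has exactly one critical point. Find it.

-7/2

By the product rule, f'(t) = (2t + 7)·e^(-2t). Since e^(-2t) > 0, the only critical point is t = -7/2.
f''(-7/2) has the same sign as 2 > 0, so this is a local minimum.
f(-7/2) = (-1/2)·e^(7) ≈ -548.3166.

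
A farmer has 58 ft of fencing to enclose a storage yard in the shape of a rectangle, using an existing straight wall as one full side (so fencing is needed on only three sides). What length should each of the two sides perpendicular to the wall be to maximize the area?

Let the sides perpendicular to the wall have length x and the parallel side y, so 2x + y = 58 and the area is A = xy = x(58 − 2x).
A'(x) = 58 − 4x = 0 gives x = 29/2, and A''(x) = −4 < 0 confirms a maximum.
Then y = 58 − 2·29/2 = 29 and A = 841/2.

29/2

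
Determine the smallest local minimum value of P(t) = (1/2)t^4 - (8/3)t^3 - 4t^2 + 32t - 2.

-158/3

Critical points: P'(t) = 2t^3 - 8t^2 - 8t + 32 vanishes at t = -2, 2, 4.
Since P''(t) = 6t^2 - 16t - 8, we get P''(-2) = 48 > 0 ⇒ local minimum; P''(2) = -16 < 0 ⇒ local maximum; P''(4) = 24 > 0 ⇒ local minimum.
The smallest local minimum is P(-2) = -158/3.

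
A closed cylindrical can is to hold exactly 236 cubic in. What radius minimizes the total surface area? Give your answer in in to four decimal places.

3.3490

With radius r and height h, πr²h = 236 so h = 236/(πr²), and S(r) = 2πr² + 2πrh = 2πr² + 2·236/r.
S'(r) = 4πr − 2·236/r² = 0 ⇒ r³ = 236/(2π), so r ≈ 3.3490 and h = 2r ≈ 6.6979.
S''(r) = 4π + 4·236/r³ > 0, so this is the minimum; S ≈ 211.4085.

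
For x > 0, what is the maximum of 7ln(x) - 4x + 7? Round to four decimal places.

3.9173

g'(x) = 7/x − 4 = 0 gives x = 7/4.
g''(x) = -7/x², which is negative for x > 0, so this is a local maximum.
g(7/4) = 7·ln(7/4) - 7 + 7 ≈ 3.9173.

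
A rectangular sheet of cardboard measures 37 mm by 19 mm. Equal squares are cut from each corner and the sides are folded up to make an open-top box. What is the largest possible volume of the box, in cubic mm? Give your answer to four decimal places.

With cut size x, the volume is V(x) = x(37 − 2x)(19 − 2x) for 0 < x < 9.5.
V'(x) = 12x^2 − 224x + 703. Setting V'(x) = 0 gives x ≈ 3.9922 (the root in (0, 9.5)).
V''(x) = 24x − 224 is negative there, so this is the maximum; V ≈ 1276.0039.

1276.0039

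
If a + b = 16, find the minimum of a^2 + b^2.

With a + b = 16, a^2 + b^2 = a^2 + (16 − a)^2.
The derivative 2a − 2(16 − a) = 4a − 32 vanishes at a = 8; second derivative 4 > 0, a minimum.
The minimum is 2·(8)^2 = 128.

128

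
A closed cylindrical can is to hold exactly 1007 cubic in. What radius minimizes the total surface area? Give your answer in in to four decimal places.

5.4319

With radius r and height h, πr²h = 1007 so h = 1007/(πr²), and S(r) = 2πr² + 2πrh = 2πr² + 2·1007/r.
S'(r) = 4πr − 2·1007/r² = 0 ⇒ r³ = 1007/(2π), so r ≈ 5.4319 and h = 2r ≈ 10.8638.
S''(r) = 4π + 4·1007/r³ > 0, so this is the minimum; S ≈ 556.1614.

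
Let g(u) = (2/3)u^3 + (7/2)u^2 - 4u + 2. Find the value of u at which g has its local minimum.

g'(u) = 2u^2 + 7u - 4. Setting g'(u) = 0 gives u ∈ {-4, 1/2}.
g''(u) = 4u + 7. g''(-4) = -9 < 0 ⇒ local maximum; g''(1/2) = 9 > 0 ⇒ local minimum.
So the local minimum value is g(1/2) = 23/24.

1/2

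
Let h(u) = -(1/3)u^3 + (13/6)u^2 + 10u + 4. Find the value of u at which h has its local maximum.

Critical points: h'(u) = -u^2 + (13/3)u + 10 vanishes at u = -5/3, 6.
Second-derivative test with h''(u) = -2u + 13/3: h''(-5/3) = 23/3 > 0 ⇒ local minimum; h''(6) = -23/3 < 0 ⇒ local maximum.
Thus h has its local maximum at u = 6, with value 70.

6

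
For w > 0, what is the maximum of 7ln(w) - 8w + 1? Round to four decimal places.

f'(w) = 7/w − 8 = 0 gives w = 7/8.
f''(w) = -7/w², which is negative for w > 0, so this is a local maximum.
f(7/8) = 7·ln(7/8) - 7 + 1 ≈ -6.9347.

-6.9347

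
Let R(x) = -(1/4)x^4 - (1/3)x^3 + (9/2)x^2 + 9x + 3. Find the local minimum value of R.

-17/12

R'(x) = -x^3 - x^2 + 9x + 9. Setting R'(x) = 0 gives x ∈ {-3, -1, 3}.
R''(x) = -3x^2 - 2x + 9. R''(-3) = -12 < 0 ⇒ local maximum; R''(-1) = 8 > 0 ⇒ local minimum; R''(3) = -24 < 0 ⇒ local maximum.
The local minimum is R(-1) = -17/12.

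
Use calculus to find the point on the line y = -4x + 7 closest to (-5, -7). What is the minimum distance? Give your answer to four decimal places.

8.2462

Minimize D(x)^2 = (x + 5)^2 + (-4x + 14)^2.
d/dx[D^2] = 2(x + 5) + 2·(-4)·(-4x + 14) = 0 ⇒ x = 3.
Then y = -5 and the distance is √(68) ≈ 8.2462.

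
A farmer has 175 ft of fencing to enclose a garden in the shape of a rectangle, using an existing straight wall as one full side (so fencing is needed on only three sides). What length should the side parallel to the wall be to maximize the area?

Let the sides perpendicular to the wall have length x and the parallel side y, so 2x + y = 175 and the area is A = xy = x(175 − 2x).
A'(x) = 175 − 4x = 0 gives x = 175/4, and A''(x) = −4 < 0 confirms a maximum.
Then y = 175 − 2·175/4 = 175/2 and A = 30625/8.

175/2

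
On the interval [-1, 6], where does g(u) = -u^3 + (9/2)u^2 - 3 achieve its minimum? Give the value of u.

Differentiating, g'(u) = -3u^2 + 9u; which vanishes at u = 0 and u = 3.
Compare values at every candidate in [-1, 6]: g(-1) = 5/2, g(0) = -3, g(3) = 21/2, g(6) = -57.
Hence the absolute minimum is -57 at u = 6.

6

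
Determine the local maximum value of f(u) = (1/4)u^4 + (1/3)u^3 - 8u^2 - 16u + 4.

143/12

f'(u) = u^3 + u^2 - 16u - 16. Setting f'(u) = 0 gives u ∈ {-4, -1, 4}.
f''(u) = 3u^2 + 2u - 16. f''(-4) = 24 > 0 ⇒ local minimum; f''(-1) = -15 < 0 ⇒ local maximum; f''(4) = 40 > 0 ⇒ local minimum.
The local maximum is f(-1) = 143/12.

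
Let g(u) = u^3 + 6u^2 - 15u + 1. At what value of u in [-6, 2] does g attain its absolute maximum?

-5

The derivative is 3u^2 + 12u - 15, which vanishes at u = -5 and u = 1.
Evaluating at the critical points and endpoints: g(-6) = 91; g(-5) = 101; g(1) = -7; g(2) = 3.
The maximum over the interval is 101, attained at u = -5.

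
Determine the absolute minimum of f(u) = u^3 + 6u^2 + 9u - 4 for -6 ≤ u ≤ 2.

The derivative is 3u^2 + 12u + 9, which vanishes at u = -3 and u = -1.
Evaluating at the critical points and endpoints: f(-6) = -58, f(-3) = -4, f(-1) = -8, f(2) = 46.
So the minimum is f(-6) = -58.

-58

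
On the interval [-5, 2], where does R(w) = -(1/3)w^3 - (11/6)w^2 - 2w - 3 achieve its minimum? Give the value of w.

The derivative is -w^2 - (11/3)w - 2, which vanishes at w = -3 and w = -2/3.
Candidates: R(-5) = 17/6; R(-3) = -9/2; R(-2/3) = -193/81; R(2) = -17.
Hence the absolute minimum is -17 at w = 2.

2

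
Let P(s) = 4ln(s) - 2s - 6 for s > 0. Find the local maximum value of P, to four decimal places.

-7.2274

P'(s) = 4/s − 2 = 0 gives s = 2.
P''(s) = -4/s², which is negative for s > 0, so this is a local maximum.
P(2) = 4·ln(2) - 4 - 6 ≈ -7.2274.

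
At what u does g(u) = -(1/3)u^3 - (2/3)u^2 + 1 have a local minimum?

g'(u) = -u^2 - (4/3)u. Setting g'(u) = 0 gives u ∈ {-4/3, 0}.
Since g''(u) = -2u - 4/3, we get g''(-4/3) = 4/3 > 0 ⇒ local minimum; g''(0) = -4/3 < 0 ⇒ local maximum.
The local minimum is g(-4/3) = 49/81.

-4/3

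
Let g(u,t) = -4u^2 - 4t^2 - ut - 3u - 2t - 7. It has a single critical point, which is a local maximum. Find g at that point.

-395/63

∂g/∂u = -8u - t - 3 = 0 and ∂g/∂t = -u - 8t - 2 = 0, so (u, t) = (-22/63, -13/63).
The Hessian has g_{uu} = -8, g_{tt} = -8, g_{ut} = -1, giving D = 63 > 0 with g_{uu} < 0, so the point is a local maximum.
g(-22/63, -13/63) = -395/63.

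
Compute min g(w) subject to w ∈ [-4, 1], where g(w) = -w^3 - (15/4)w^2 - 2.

-157/16

Differentiating, g'(w) = -3w^2 - (15/2)w; which vanishes at w = -5/2 and w = 0.
Compare values at every candidate in [-4, 1]: g(-4) = 2,  g(-5/2) = -157/16,  g(0) = -2,  g(1) = -27/4.
The minimum over the interval is -157/16, attained at w = -5/2.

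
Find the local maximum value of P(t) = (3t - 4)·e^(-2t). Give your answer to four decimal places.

0.0383

Differentiating with the product rule gives P'(t) = (-6t + 11)·e^(-2t). Since e^(-2t) > 0, the only critical point is t = 11/6.
P''(11/6) has the same sign as -6 < 0, so this is a local maximum.
P(11/6) = (3/2)·e^(-11/3) ≈ 0.0383.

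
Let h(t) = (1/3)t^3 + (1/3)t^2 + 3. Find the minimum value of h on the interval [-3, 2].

The derivative is t^2 + (2/3)t, which vanishes at t = -2/3 and t = 0.
Evaluating at the critical points and endpoints: h(-3) = -3, h(-2/3) = 247/81, h(0) = 3, h(2) = 7.
Hence the absolute minimum is -3 at t = -3.

-3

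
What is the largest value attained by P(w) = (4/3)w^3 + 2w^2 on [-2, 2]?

56/3

The derivative is 4w^2 + 4w, which vanishes at w = -1 and w = 0.
Candidates: P(-2) = -8/3,  P(-1) = 2/3,  P(0) = 0,  P(2) = 56/3.
Hence the absolute maximum is 56/3 at w = 2.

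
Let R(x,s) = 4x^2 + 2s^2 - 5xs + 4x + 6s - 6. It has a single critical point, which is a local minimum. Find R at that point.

∂R/∂x = 8x - 5s + 4 = 0 and ∂R/∂s = -5x + 4s + 6 = 0, so (x, s) = (-46/7, -68/7).
The Hessian has R_{xx} = 8, R_{ss} = 4, R_{xs} = -5, giving D = 7 > 0 with R_{xx} > 0, so the point is a local minimum.
R(-46/7, -68/7) = -338/7.

-338/7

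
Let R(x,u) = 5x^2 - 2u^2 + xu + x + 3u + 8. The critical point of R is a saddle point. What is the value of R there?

∂R/∂x = 10x + u + 1 = 0 and ∂R/∂u = x - 4u + 3 = 0, so (x, u) = (-7/41, 29/41).
The Hessian has R_{xx} = 10, R_{uu} = -4, R_{xu} = 1, giving D = -41 < 0, so the point is a saddle point.
R(-7/41, 29/41) = 368/41.

368/41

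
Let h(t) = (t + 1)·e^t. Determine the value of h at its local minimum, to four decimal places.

By the product rule, h'(t) = (t + 2)·e^t. Since e^t > 0, the only critical point is t = -2.
h''(-2) has the same sign as 1 > 0, so this is a local minimum.
h(-2) = (-1)·e^(-2) ≈ -0.1353.

-0.1353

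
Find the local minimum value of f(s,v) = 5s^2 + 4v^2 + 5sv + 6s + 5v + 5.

∂f/∂s = 10s + 5v + 6 = 0 and ∂f/∂v = 5s + 8v + 5 = 0, so (s, v) = (-23/55, -4/11).
The Hessian has f_{ss} = 10, f_{vv} = 8, f_{sv} = 5, giving D = 55 > 0 with f_{ss} > 0, so the point is a local minimum.
f(-23/55, -4/11) = 156/55.

156/55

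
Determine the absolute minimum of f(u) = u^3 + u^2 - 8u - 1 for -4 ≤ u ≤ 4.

The derivative is 3u^2 + 2u - 8, which vanishes at u = -2 and u = 4/3.
Candidates: f(-4) = -17; f(-2) = 11; f(4/3) = -203/27; f(4) = 47.
Hence the absolute minimum is -17 at u = -4.

-17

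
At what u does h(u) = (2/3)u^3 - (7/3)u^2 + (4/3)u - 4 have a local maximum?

1/3

Critical points: h'(u) = 2u^2 - (14/3)u + 4/3 vanishes at u = 1/3, 2.
h''(u) = 4u - 14/3. h''(1/3) = -10/3 < 0 ⇒ local maximum; h''(2) = 10/3 > 0 ⇒ local minimum.
So the local maximum value is h(1/3) = -307/81.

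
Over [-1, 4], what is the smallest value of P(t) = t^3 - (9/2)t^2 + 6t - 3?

The derivative is 3t^2 - 9t + 6, which vanishes at t = 1 and t = 2.
Evaluating at the critical points and endpoints: P(-1) = -29/2; P(1) = -1/2; P(2) = -1; P(4) = 13.
Hence the absolute minimum is -29/2 at t = -1.

-29/2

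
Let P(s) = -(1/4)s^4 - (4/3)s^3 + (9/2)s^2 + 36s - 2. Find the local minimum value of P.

-215/4

P'(s) = -s^3 - 4s^2 + 9s + 36. Setting P'(s) = 0 gives s ∈ {-4, -3, 3}.
Second-derivative test with P''(s) = -3s^2 - 8s + 9: P''(-4) = -7 < 0 ⇒ local maximum; P''(-3) = 6 > 0 ⇒ local minimum; P''(3) = -42 < 0 ⇒ local maximum.
Thus P has its local minimum at s = -3, with value -215/4.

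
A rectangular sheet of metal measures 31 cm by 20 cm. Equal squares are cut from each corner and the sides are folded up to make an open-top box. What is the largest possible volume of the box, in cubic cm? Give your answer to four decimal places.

1104.0739

With cut size x, the volume is V(x) = x(31 − 2x)(20 − 2x) for 0 < x < 10.
V'(x) = 12x^2 − 204x + 620. Setting V'(x) = 0 gives x ≈ 3.9631 (the root in (0, 10)).
V''(x) = 24x − 204 is negative there, so this is the maximum; V ≈ 1104.0739.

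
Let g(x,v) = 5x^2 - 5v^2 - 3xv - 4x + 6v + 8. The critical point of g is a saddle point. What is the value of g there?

∂g/∂x = 10x - 3v - 4 = 0 and ∂g/∂v = -3x - 10v + 6 = 0, so (x, v) = (58/109, 48/109).
The Hessian has g_{xx} = 10, g_{vv} = -10, g_{xv} = -3, giving D = -109 < 0, so the point is a saddle point.
g(58/109, 48/109) = 900/109.

900/109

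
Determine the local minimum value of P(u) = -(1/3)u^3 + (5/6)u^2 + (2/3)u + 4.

629/162

P'(u) = -u^2 + (5/3)u + 2/3. Setting P'(u) = 0 gives u ∈ {-1/3, 2}.
P''(u) = -2u + 5/3. P''(-1/3) = 7/3 > 0 ⇒ local minimum; P''(2) = -7/3 < 0 ⇒ local maximum.
The local minimum is P(-1/3) = 629/162.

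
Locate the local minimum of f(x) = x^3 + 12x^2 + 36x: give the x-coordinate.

-2

f'(x) = 3x^2 + 24x + 36 = 0 at x = -6, -2.
Since f''(x) = 6x + 24, we get f''(-6) = -12 < 0 ⇒ local maximum; f''(-2) = 12 > 0 ⇒ local minimum.
So the local minimum value is f(-2) = -32.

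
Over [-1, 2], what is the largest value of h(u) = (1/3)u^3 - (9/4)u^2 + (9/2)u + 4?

109/16

The derivative is u^2 - (9/2)u + 9/2, whose only zero in [-1, 2] is u = 3/2.
Evaluating at the critical points and endpoints: h(-1) = -37/12; h(3/2) = 109/16; h(2) = 20/3.
The maximum over the interval is 109/16, attained at u = 3/2.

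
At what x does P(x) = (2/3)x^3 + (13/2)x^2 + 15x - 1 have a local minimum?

Critical points: P'(x) = 2x^2 + 13x + 15 vanishes at x = -5, -3/2.
P''(x) = 4x + 13. P''(-5) = -7 < 0 ⇒ local maximum; P''(-3/2) = 7 > 0 ⇒ local minimum.
So the local minimum value is P(-3/2) = -89/8.

-3/2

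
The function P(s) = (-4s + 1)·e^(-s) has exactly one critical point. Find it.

P'(s) = (-4)·e^(-s) + (-4s + 1)·(-1)·e^(-s) = (4s - 5)·e^(-s). Since e^(-s) > 0, the only critical point is s = 5/4.
P''(5/4) has the same sign as 4 > 0, so this is a local minimum.
P(5/4) = (-4)·e^(-5/4) ≈ -1.1460.

5/4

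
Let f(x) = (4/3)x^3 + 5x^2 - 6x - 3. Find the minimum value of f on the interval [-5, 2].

-44/3

The derivative is 4x^2 + 10x - 6, which vanishes at x = -3 and x = 1/2.
Compare values at every candidate in [-5, 2]: f(-5) = -44/3, f(-3) = 24, f(1/2) = -55/12, f(2) = 47/3.
So the minimum is f(-5) = -44/3.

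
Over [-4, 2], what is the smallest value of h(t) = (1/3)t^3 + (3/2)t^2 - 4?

-4

The derivative is t^2 + 3t, which vanishes at t = -3 and t = 0.
Compare values at every candidate in [-4, 2]: h(-4) = -4/3; h(-3) = 1/2; h(0) = -4; h(2) = 14/3.
So the minimum is h(0) = -4.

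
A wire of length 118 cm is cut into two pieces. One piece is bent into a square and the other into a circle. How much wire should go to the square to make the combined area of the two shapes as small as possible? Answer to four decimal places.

66.0917

Let x be the length used for the square. Square side x/4; circle radius (118−x)/(2π).
A(x) = (x/4)² + π·((118−x)/(2π))² = x²/16 + (118−x)²/(4π) for 0 ≤ x ≤ 118. A'(x) = x/8 − (118−x)/(2π) = 0 gives x = 4·118/(π+4) ≈ 66.0917.
A'' = 1/8 + 1/(2π) > 0, so this gives the minimum combined area; x ≈ 66.0917 cm to the square.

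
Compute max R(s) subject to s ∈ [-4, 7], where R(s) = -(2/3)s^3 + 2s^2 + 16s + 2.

R'(s) = -2s^2 + 4s + 16, which vanishes at s = -2 and s = 4.
Candidates: R(-4) = 38/3, R(-2) = -50/3, R(4) = 166/3, R(7) = -50/3.
Hence the absolute maximum is 166/3 at s = 4.

166/3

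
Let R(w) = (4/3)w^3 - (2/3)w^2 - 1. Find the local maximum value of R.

-1

Critical points: R'(w) = 4w^2 - (4/3)w vanishes at w = 0, 1/3.
Since R''(w) = 8w - 4/3, we get R''(0) = -4/3 < 0 ⇒ local maximum; R''(1/3) = 4/3 > 0 ⇒ local minimum.
Thus R has its local maximum at w = 0, with value -1.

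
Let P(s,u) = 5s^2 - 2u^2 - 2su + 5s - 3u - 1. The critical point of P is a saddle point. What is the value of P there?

∂P/∂s = 10s - 2u + 5 = 0 and ∂P/∂u = -2s - 4u - 3 = 0, so (s, u) = (-13/22, -5/11).
The Hessian has P_{ss} = 10, P_{uu} = -4, P_{su} = -2, giving D = -44 < 0, so the point is a saddle point.
P(-13/22, -5/11) = -79/44.

-79/44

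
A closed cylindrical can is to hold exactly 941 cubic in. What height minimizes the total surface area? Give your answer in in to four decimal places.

With radius r and height h, πr²h = 941 so h = 941/(πr²), and S(r) = 2πr² + 2πrh = 2πr² + 2·941/r.
S'(r) = 4πr − 2·941/r² = 0 ⇒ r³ = 941/(2π), so r ≈ 5.3105 and h = 2r ≈ 10.6210.
S''(r) = 4π + 4·941/r³ > 0, so this is the minimum; S ≈ 531.5869.

10.6210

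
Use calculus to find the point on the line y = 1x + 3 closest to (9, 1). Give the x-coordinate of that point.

Minimize D(x)^2 = (x - 9)^2 + (x + 2)^2.
d/dx[D^2] = 2(x - 9) + 2·1·(x + 2) = 0 ⇒ x = 7/2.
Then y = 13/2 and the distance is √(121/2) ≈ 7.7782.

7/2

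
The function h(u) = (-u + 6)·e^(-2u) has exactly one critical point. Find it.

13/2

h'(u) = (-1)·e^(-2u) + (-u + 6)·(-2)·e^(-2u) = (2u - 13)·e^(-2u). Since e^(-2u) > 0, the only critical point is u = 13/2.
h''(13/2) has the same sign as 2 > 0, so this is a local minimum.
h(13/2) = (-1/2)·e^(-13) ≈ -0.0000.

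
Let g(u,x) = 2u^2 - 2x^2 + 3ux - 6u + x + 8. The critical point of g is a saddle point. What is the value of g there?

∂g/∂u = 4u + 3x - 6 = 0 and ∂g/∂x = 3u - 4x + 1 = 0, so (u, x) = (21/25, 22/25).
The Hessian has g_{uu} = 4, g_{xx} = -4, g_{ux} = 3, giving D = -25 < 0, so the point is a saddle point.
g(21/25, 22/25) = 148/25.

148/25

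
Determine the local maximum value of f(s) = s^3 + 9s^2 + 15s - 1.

24

f'(s) = 3s^2 + 18s + 15. Setting f'(s) = 0 gives s ∈ {-5, -1}.
Second-derivative test with f''(s) = 6s + 18: f''(-5) = -12 < 0 ⇒ local maximum; f''(-1) = 12 > 0 ⇒ local minimum.
So the local maximum value is f(-5) = 24.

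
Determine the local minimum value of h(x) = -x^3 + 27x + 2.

-52

h'(x) = -3x^2 + 27. Setting h'(x) = 0 gives x ∈ {-3, 3}.
Second-derivative test with h''(x) = -6x: h''(-3) = 18 > 0 ⇒ local minimum; h''(3) = -18 < 0 ⇒ local maximum.
Thus h has its local minimum at x = -3, with value -52.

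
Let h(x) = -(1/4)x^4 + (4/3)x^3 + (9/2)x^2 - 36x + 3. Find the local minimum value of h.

-195/4

Critical points: h'(x) = -x^3 + 4x^2 + 9x - 36 vanishes at x = -3, 3, 4.
h''(x) = -3x^2 + 8x + 9. h''(-3) = -42 < 0 ⇒ local maximum; h''(3) = 6 > 0 ⇒ local minimum; h''(4) = -7 < 0 ⇒ local maximum.
The local minimum is h(3) = -195/4.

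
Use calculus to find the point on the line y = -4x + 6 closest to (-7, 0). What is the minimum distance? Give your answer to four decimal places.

Minimize D(x)^2 = (x + 7)^2 + (-4x + 6)^2.
d/dx[D^2] = 2(x + 7) + 2·(-4)·(-4x + 6) = 0 ⇒ x = 1.
Then y = 2 and the distance is √(68) ≈ 8.2462.

8.2462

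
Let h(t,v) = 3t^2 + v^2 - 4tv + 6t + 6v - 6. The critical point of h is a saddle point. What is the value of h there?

66

∂h/∂t = 6t - 4v + 6 = 0 and ∂h/∂v = -4t + 2v + 6 = 0, so (t, v) = (9, 15).
The Hessian has h_{tt} = 6, h_{vv} = 2, h_{tv} = -4, giving D = -4 < 0, so the point is a saddle point.
h(9, 15) = 66.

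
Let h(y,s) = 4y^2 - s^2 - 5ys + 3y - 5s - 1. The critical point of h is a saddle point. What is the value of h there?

∂h/∂y = 8y - 5s + 3 = 0 and ∂h/∂s = -5y - 2s - 5 = 0, so (y, s) = (-31/41, -25/41).
The Hessian has h_{yy} = 8, h_{ss} = -2, h_{ys} = -5, giving D = -41 < 0, so the point is a saddle point.
h(-31/41, -25/41) = -25/41.

-25/41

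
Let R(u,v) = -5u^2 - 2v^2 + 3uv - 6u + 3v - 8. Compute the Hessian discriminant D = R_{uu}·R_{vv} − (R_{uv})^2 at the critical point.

∂R/∂u = -10u + 3v - 6 = 0 and ∂R/∂v = 3u - 4v + 3 = 0, so (u, v) = (-15/31, 12/31).
The Hessian has R_{uu} = -10, R_{vv} = -4, R_{uv} = 3, giving D = 31 > 0 with R_{uu} < 0, so the point is a local maximum.
D = (-10)·(-4) − (3)^2 = 31.

31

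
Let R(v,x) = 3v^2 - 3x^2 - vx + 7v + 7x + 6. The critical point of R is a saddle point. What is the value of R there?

∂R/∂v = 6v - x + 7 = 0 and ∂R/∂x = -v - 6x + 7 = 0, so (v, x) = (-35/37, 49/37).
The Hessian has R_{vv} = 6, R_{xx} = -6, R_{vx} = -1, giving D = -37 < 0, so the point is a saddle point.
R(-35/37, 49/37) = 271/37.

271/37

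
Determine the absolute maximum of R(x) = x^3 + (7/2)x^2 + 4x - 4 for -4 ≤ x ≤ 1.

R'(x) = 3x^2 + 7x + 4, which vanishes at x = -4/3 and x = -1.
Compare values at every candidate in [-4, 1]: R(-4) = -28; R(-4/3) = -148/27; R(-1) = -11/2; R(1) = 9/2.
The maximum over the interval is 9/2, attained at x = 1.

9/2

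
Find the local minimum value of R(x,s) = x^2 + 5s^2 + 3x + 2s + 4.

31/20

∂R/∂x = 2x + 3 = 0 and ∂R/∂s = 10s + 2 = 0, so (x, s) = (-3/2, -1/5).
The Hessian has R_{xx} = 2, R_{ss} = 10, R_{xs} = 0, giving D = 20 > 0 with R_{xx} > 0, so the point is a local minimum.
R(-3/2, -1/5) = 31/20.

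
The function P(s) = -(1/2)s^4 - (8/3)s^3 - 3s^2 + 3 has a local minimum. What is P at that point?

P'(s) = -2s^3 - 8s^2 - 6s = 0 at s = -3, -1, 0.
Since P''(s) = -6s^2 - 16s - 6, we get P''(-3) = -12 < 0 ⇒ local maximum; P''(-1) = 4 > 0 ⇒ local minimum; P''(0) = -6 < 0 ⇒ local maximum.
Thus P has its local minimum at s = -1, with value 13/6.

13/6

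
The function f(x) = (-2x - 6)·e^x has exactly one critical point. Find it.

-4

By the product rule, f'(x) = (-2x - 8)·e^x. Since e^x > 0, the only critical point is x = -4.
f''(-4) has the same sign as -2 < 0, so this is a local maximum.
f(-4) = (2)·e^(-4) ≈ 0.0366.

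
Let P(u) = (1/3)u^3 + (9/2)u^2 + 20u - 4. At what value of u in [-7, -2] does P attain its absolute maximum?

Differentiating, P'(u) = u^2 + 9u + 20; which vanishes at u = -5 and u = -4.
Compare values at every candidate in [-7, -2]: P(-7) = -227/6,  P(-5) = -199/6,  P(-4) = -100/3,  P(-2) = -86/3.
So the maximum is P(-2) = -86/3.

-2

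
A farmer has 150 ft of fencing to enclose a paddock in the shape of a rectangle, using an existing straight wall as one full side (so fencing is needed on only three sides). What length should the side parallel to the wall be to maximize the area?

Let the sides perpendicular to the wall have length x and the parallel side y, so 2x + y = 150 and the area is A = xy = x(150 − 2x).
A'(x) = 150 − 4x = 0 gives x = 75/2, and A''(x) = −4 < 0 confirms a maximum.
Then y = 150 − 2·75/2 = 75 and A = 5625/2.

75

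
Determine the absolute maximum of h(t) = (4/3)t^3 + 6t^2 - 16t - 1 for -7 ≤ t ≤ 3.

221/3

h'(t) = 4t^2 + 12t - 16, which vanishes at t = -4 and t = 1.
Candidates: h(-7) = -157/3; h(-4) = 221/3; h(1) = -29/3; h(3) = 41.
The maximum over the interval is 221/3, attained at t = -4.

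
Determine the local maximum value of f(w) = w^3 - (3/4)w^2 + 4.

4

Critical points: f'(w) = 3w^2 - (3/2)w vanishes at w = 0, 1/2.
Second-derivative test with f''(w) = 6w - 3/2: f''(0) = -3/2 < 0 ⇒ local maximum; f''(1/2) = 3/2 > 0 ⇒ local minimum.
Thus f has its local maximum at w = 0, with value 4.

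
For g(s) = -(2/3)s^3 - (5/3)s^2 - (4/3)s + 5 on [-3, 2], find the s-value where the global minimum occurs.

2

The derivative is -2s^2 - (10/3)s - 4/3, which vanishes at s = -1 and s = -2/3.
Candidates: g(-3) = 12,  g(-1) = 16/3,  g(-2/3) = 433/81,  g(2) = -29/3.
The minimum over the interval is -29/3, attained at s = 2.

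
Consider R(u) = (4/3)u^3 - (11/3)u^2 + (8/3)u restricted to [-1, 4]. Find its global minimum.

Differentiating, R'(u) = 4u^2 - (22/3)u + 8/3; which vanishes at u = 1/2 and u = 4/3.
Evaluating at the critical points and endpoints: R(-1) = -23/3; R(1/2) = 7/12; R(4/3) = 16/81; R(4) = 112/3.
Hence the absolute minimum is -23/3 at u = -1.

-23/3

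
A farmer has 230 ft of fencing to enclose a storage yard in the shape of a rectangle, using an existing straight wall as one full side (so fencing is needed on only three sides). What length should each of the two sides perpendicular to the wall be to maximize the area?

115/2

Let the sides perpendicular to the wall have length x and the parallel side y, so 2x + y = 230 and the area is A = xy = x(230 − 2x).
A'(x) = 230 − 4x = 0 gives x = 115/2, and A''(x) = −4 < 0 confirms a maximum.
Then y = 230 − 2·115/2 = 115 and A = 13225/2.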